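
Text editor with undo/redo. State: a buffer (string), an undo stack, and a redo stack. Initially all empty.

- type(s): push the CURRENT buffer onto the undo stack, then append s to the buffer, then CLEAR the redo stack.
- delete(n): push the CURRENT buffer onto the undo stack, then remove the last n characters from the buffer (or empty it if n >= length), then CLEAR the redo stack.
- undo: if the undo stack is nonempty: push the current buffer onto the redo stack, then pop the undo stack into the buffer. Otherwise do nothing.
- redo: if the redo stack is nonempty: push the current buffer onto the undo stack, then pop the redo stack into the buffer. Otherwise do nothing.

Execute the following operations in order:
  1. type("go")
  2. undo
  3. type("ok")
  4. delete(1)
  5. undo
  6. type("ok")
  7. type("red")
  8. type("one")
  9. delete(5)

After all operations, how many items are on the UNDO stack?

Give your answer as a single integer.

After op 1 (type): buf='go' undo_depth=1 redo_depth=0
After op 2 (undo): buf='(empty)' undo_depth=0 redo_depth=1
After op 3 (type): buf='ok' undo_depth=1 redo_depth=0
After op 4 (delete): buf='o' undo_depth=2 redo_depth=0
After op 5 (undo): buf='ok' undo_depth=1 redo_depth=1
After op 6 (type): buf='okok' undo_depth=2 redo_depth=0
After op 7 (type): buf='okokred' undo_depth=3 redo_depth=0
After op 8 (type): buf='okokredone' undo_depth=4 redo_depth=0
After op 9 (delete): buf='okokr' undo_depth=5 redo_depth=0

Answer: 5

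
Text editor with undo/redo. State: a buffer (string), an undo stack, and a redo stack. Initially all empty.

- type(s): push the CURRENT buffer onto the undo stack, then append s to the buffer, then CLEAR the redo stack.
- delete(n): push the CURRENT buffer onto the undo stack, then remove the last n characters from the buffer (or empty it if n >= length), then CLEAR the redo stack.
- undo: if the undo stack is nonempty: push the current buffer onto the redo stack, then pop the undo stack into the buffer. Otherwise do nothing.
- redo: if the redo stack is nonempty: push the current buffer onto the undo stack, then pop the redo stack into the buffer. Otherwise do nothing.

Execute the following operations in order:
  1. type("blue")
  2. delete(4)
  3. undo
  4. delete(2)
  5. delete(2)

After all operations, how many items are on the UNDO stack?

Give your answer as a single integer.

After op 1 (type): buf='blue' undo_depth=1 redo_depth=0
After op 2 (delete): buf='(empty)' undo_depth=2 redo_depth=0
After op 3 (undo): buf='blue' undo_depth=1 redo_depth=1
After op 4 (delete): buf='bl' undo_depth=2 redo_depth=0
After op 5 (delete): buf='(empty)' undo_depth=3 redo_depth=0

Answer: 3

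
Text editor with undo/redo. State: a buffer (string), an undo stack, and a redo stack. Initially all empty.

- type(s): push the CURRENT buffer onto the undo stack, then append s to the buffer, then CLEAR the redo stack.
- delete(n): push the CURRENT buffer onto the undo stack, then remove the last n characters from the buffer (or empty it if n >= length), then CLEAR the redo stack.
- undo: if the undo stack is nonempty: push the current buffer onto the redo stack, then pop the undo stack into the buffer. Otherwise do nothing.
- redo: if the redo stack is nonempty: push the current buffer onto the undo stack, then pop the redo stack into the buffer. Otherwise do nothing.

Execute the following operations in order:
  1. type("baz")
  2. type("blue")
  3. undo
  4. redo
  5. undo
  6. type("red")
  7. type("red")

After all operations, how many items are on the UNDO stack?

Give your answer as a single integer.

After op 1 (type): buf='baz' undo_depth=1 redo_depth=0
After op 2 (type): buf='bazblue' undo_depth=2 redo_depth=0
After op 3 (undo): buf='baz' undo_depth=1 redo_depth=1
After op 4 (redo): buf='bazblue' undo_depth=2 redo_depth=0
After op 5 (undo): buf='baz' undo_depth=1 redo_depth=1
After op 6 (type): buf='bazred' undo_depth=2 redo_depth=0
After op 7 (type): buf='bazredred' undo_depth=3 redo_depth=0

Answer: 3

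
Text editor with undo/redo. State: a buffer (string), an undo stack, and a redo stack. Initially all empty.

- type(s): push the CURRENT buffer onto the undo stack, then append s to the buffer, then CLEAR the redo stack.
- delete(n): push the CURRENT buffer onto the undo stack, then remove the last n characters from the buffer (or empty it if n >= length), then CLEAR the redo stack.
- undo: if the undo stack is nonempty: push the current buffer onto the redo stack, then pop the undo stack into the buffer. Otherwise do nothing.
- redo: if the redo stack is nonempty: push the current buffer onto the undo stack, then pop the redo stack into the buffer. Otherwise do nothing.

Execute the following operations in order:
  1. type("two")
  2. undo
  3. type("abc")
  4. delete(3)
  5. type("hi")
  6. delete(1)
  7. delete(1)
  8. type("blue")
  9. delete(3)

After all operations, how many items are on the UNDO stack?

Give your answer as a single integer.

After op 1 (type): buf='two' undo_depth=1 redo_depth=0
After op 2 (undo): buf='(empty)' undo_depth=0 redo_depth=1
After op 3 (type): buf='abc' undo_depth=1 redo_depth=0
After op 4 (delete): buf='(empty)' undo_depth=2 redo_depth=0
After op 5 (type): buf='hi' undo_depth=3 redo_depth=0
After op 6 (delete): buf='h' undo_depth=4 redo_depth=0
After op 7 (delete): buf='(empty)' undo_depth=5 redo_depth=0
After op 8 (type): buf='blue' undo_depth=6 redo_depth=0
After op 9 (delete): buf='b' undo_depth=7 redo_depth=0

Answer: 7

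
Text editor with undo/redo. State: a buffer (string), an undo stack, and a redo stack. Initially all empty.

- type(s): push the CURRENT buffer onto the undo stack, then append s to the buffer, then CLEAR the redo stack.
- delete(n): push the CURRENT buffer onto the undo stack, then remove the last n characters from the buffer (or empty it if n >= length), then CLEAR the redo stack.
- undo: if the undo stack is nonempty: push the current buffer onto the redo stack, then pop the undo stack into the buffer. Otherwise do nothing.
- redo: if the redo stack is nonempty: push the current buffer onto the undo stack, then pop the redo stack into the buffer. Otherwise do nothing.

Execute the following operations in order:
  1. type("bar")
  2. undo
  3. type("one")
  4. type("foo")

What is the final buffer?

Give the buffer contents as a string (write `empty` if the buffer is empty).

After op 1 (type): buf='bar' undo_depth=1 redo_depth=0
After op 2 (undo): buf='(empty)' undo_depth=0 redo_depth=1
After op 3 (type): buf='one' undo_depth=1 redo_depth=0
After op 4 (type): buf='onefoo' undo_depth=2 redo_depth=0

Answer: onefoo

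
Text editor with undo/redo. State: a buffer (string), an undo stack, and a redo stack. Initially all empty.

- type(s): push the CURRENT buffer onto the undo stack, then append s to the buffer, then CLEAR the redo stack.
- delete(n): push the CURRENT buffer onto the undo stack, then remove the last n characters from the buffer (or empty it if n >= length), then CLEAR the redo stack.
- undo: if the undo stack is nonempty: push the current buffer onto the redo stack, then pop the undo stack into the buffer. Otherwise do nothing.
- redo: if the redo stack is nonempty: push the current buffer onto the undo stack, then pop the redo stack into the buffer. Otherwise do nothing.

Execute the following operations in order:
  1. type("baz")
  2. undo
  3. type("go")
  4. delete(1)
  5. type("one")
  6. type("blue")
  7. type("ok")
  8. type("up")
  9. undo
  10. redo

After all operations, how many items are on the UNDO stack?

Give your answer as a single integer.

Answer: 6

Derivation:
After op 1 (type): buf='baz' undo_depth=1 redo_depth=0
After op 2 (undo): buf='(empty)' undo_depth=0 redo_depth=1
After op 3 (type): buf='go' undo_depth=1 redo_depth=0
After op 4 (delete): buf='g' undo_depth=2 redo_depth=0
After op 5 (type): buf='gone' undo_depth=3 redo_depth=0
After op 6 (type): buf='goneblue' undo_depth=4 redo_depth=0
After op 7 (type): buf='goneblueok' undo_depth=5 redo_depth=0
After op 8 (type): buf='goneblueokup' undo_depth=6 redo_depth=0
After op 9 (undo): buf='goneblueok' undo_depth=5 redo_depth=1
After op 10 (redo): buf='goneblueokup' undo_depth=6 redo_depth=0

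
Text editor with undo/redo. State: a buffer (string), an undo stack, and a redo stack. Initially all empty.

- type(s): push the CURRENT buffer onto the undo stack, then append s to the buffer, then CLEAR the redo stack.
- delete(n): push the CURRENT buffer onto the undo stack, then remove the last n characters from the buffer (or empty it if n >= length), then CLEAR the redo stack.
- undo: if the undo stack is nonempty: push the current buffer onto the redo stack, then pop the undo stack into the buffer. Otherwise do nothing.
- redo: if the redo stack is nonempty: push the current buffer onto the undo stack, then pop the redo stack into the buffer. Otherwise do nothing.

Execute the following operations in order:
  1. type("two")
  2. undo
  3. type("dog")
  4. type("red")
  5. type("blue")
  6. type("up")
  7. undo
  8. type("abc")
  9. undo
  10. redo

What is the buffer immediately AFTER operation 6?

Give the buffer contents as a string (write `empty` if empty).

Answer: dogredblueup

Derivation:
After op 1 (type): buf='two' undo_depth=1 redo_depth=0
After op 2 (undo): buf='(empty)' undo_depth=0 redo_depth=1
After op 3 (type): buf='dog' undo_depth=1 redo_depth=0
After op 4 (type): buf='dogred' undo_depth=2 redo_depth=0
After op 5 (type): buf='dogredblue' undo_depth=3 redo_depth=0
After op 6 (type): buf='dogredblueup' undo_depth=4 redo_depth=0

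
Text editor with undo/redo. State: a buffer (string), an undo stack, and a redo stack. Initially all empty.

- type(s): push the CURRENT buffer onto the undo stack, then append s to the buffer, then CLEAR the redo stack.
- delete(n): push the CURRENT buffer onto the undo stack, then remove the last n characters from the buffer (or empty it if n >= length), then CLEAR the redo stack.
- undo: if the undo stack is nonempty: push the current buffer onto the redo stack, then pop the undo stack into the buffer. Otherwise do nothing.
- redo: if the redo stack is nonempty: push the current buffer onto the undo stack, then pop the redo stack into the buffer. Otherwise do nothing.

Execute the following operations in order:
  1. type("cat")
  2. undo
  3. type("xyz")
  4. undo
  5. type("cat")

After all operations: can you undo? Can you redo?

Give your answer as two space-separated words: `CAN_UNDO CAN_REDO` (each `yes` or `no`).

Answer: yes no

Derivation:
After op 1 (type): buf='cat' undo_depth=1 redo_depth=0
After op 2 (undo): buf='(empty)' undo_depth=0 redo_depth=1
After op 3 (type): buf='xyz' undo_depth=1 redo_depth=0
After op 4 (undo): buf='(empty)' undo_depth=0 redo_depth=1
After op 5 (type): buf='cat' undo_depth=1 redo_depth=0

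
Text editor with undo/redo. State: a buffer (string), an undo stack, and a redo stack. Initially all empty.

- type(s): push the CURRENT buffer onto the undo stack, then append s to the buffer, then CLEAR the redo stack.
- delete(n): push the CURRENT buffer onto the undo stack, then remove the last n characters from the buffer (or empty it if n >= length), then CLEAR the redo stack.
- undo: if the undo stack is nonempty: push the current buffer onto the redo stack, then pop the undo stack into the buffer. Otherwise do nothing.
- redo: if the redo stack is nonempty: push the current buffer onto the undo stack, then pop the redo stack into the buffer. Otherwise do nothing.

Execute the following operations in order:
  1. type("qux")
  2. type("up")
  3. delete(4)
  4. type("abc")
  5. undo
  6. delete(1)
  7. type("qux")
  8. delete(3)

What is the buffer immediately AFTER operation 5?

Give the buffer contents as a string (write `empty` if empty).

Answer: q

Derivation:
After op 1 (type): buf='qux' undo_depth=1 redo_depth=0
After op 2 (type): buf='quxup' undo_depth=2 redo_depth=0
After op 3 (delete): buf='q' undo_depth=3 redo_depth=0
After op 4 (type): buf='qabc' undo_depth=4 redo_depth=0
After op 5 (undo): buf='q' undo_depth=3 redo_depth=1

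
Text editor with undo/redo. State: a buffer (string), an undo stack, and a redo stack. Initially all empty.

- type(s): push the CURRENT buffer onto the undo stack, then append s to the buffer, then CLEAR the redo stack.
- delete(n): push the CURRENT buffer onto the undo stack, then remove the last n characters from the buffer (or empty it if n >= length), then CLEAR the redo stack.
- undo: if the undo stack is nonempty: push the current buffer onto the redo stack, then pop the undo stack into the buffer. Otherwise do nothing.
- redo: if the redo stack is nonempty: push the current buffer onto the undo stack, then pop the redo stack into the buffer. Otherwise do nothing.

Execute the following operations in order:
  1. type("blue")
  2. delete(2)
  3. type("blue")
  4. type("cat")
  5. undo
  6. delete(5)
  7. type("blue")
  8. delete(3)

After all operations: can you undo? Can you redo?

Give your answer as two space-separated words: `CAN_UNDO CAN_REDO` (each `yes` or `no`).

After op 1 (type): buf='blue' undo_depth=1 redo_depth=0
After op 2 (delete): buf='bl' undo_depth=2 redo_depth=0
After op 3 (type): buf='blblue' undo_depth=3 redo_depth=0
After op 4 (type): buf='blbluecat' undo_depth=4 redo_depth=0
After op 5 (undo): buf='blblue' undo_depth=3 redo_depth=1
After op 6 (delete): buf='b' undo_depth=4 redo_depth=0
After op 7 (type): buf='bblue' undo_depth=5 redo_depth=0
After op 8 (delete): buf='bb' undo_depth=6 redo_depth=0

Answer: yes no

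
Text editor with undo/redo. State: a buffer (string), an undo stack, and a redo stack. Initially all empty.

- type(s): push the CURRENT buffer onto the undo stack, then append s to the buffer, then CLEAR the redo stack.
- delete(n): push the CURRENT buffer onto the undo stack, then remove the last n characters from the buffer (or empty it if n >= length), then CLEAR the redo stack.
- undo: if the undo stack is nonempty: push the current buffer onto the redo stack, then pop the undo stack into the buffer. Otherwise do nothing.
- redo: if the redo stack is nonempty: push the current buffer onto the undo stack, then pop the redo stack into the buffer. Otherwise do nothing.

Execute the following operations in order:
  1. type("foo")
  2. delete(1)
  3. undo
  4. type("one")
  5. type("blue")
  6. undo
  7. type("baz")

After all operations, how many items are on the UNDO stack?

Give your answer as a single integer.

After op 1 (type): buf='foo' undo_depth=1 redo_depth=0
After op 2 (delete): buf='fo' undo_depth=2 redo_depth=0
After op 3 (undo): buf='foo' undo_depth=1 redo_depth=1
After op 4 (type): buf='fooone' undo_depth=2 redo_depth=0
After op 5 (type): buf='foooneblue' undo_depth=3 redo_depth=0
After op 6 (undo): buf='fooone' undo_depth=2 redo_depth=1
After op 7 (type): buf='fooonebaz' undo_depth=3 redo_depth=0

Answer: 3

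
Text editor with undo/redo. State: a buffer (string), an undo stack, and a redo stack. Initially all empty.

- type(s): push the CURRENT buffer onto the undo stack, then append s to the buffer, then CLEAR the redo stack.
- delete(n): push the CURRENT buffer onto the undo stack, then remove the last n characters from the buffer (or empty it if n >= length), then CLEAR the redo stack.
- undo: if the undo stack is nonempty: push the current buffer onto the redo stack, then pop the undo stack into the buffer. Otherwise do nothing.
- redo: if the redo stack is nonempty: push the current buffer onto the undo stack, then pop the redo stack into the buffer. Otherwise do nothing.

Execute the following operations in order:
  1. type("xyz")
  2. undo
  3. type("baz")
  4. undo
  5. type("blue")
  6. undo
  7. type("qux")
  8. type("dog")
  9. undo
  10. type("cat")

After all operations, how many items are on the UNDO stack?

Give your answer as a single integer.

Answer: 2

Derivation:
After op 1 (type): buf='xyz' undo_depth=1 redo_depth=0
After op 2 (undo): buf='(empty)' undo_depth=0 redo_depth=1
After op 3 (type): buf='baz' undo_depth=1 redo_depth=0
After op 4 (undo): buf='(empty)' undo_depth=0 redo_depth=1
After op 5 (type): buf='blue' undo_depth=1 redo_depth=0
After op 6 (undo): buf='(empty)' undo_depth=0 redo_depth=1
After op 7 (type): buf='qux' undo_depth=1 redo_depth=0
After op 8 (type): buf='quxdog' undo_depth=2 redo_depth=0
After op 9 (undo): buf='qux' undo_depth=1 redo_depth=1
After op 10 (type): buf='quxcat' undo_depth=2 redo_depth=0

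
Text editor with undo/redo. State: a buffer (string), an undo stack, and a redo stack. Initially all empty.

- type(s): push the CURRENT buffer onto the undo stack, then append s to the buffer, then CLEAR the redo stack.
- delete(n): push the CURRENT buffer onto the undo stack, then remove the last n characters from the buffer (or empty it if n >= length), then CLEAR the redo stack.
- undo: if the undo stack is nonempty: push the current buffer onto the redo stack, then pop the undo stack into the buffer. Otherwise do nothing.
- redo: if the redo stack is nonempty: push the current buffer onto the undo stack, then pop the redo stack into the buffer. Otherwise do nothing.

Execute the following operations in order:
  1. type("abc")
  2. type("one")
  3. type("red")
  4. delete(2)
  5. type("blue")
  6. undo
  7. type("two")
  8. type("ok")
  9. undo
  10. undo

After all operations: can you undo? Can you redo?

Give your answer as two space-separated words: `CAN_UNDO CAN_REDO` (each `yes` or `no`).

Answer: yes yes

Derivation:
After op 1 (type): buf='abc' undo_depth=1 redo_depth=0
After op 2 (type): buf='abcone' undo_depth=2 redo_depth=0
After op 3 (type): buf='abconered' undo_depth=3 redo_depth=0
After op 4 (delete): buf='abconer' undo_depth=4 redo_depth=0
After op 5 (type): buf='abconerblue' undo_depth=5 redo_depth=0
After op 6 (undo): buf='abconer' undo_depth=4 redo_depth=1
After op 7 (type): buf='abconertwo' undo_depth=5 redo_depth=0
After op 8 (type): buf='abconertwook' undo_depth=6 redo_depth=0
After op 9 (undo): buf='abconertwo' undo_depth=5 redo_depth=1
After op 10 (undo): buf='abconer' undo_depth=4 redo_depth=2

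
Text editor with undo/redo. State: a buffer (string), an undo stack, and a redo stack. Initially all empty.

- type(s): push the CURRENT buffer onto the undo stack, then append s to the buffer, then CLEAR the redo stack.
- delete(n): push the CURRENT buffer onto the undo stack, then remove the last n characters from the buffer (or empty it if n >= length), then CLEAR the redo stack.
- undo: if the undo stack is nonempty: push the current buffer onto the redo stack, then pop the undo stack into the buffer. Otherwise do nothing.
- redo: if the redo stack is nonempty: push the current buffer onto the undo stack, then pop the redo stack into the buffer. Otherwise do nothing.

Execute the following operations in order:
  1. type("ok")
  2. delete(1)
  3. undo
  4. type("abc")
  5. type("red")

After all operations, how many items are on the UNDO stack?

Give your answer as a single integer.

After op 1 (type): buf='ok' undo_depth=1 redo_depth=0
After op 2 (delete): buf='o' undo_depth=2 redo_depth=0
After op 3 (undo): buf='ok' undo_depth=1 redo_depth=1
After op 4 (type): buf='okabc' undo_depth=2 redo_depth=0
After op 5 (type): buf='okabcred' undo_depth=3 redo_depth=0

Answer: 3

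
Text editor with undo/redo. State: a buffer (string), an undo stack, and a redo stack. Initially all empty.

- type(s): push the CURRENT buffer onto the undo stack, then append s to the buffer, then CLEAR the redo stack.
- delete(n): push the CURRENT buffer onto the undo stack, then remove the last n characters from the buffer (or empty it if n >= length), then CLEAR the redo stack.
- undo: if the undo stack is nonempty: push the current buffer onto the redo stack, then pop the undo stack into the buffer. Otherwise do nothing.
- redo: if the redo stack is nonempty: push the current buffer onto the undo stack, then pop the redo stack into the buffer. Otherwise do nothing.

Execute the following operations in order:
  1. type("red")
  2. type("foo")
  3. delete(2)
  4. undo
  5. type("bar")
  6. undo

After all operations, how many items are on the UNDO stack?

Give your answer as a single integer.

After op 1 (type): buf='red' undo_depth=1 redo_depth=0
After op 2 (type): buf='redfoo' undo_depth=2 redo_depth=0
After op 3 (delete): buf='redf' undo_depth=3 redo_depth=0
After op 4 (undo): buf='redfoo' undo_depth=2 redo_depth=1
After op 5 (type): buf='redfoobar' undo_depth=3 redo_depth=0
After op 6 (undo): buf='redfoo' undo_depth=2 redo_depth=1

Answer: 2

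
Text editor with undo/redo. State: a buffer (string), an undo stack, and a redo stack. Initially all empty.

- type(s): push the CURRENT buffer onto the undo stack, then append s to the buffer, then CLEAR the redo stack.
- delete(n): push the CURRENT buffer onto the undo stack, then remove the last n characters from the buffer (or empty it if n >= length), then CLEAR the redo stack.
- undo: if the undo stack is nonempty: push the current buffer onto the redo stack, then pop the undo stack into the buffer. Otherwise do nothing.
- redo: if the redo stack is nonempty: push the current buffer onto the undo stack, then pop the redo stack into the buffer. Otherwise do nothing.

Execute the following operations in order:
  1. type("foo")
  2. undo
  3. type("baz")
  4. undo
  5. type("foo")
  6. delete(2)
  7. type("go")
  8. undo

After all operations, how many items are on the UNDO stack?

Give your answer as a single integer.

After op 1 (type): buf='foo' undo_depth=1 redo_depth=0
After op 2 (undo): buf='(empty)' undo_depth=0 redo_depth=1
After op 3 (type): buf='baz' undo_depth=1 redo_depth=0
After op 4 (undo): buf='(empty)' undo_depth=0 redo_depth=1
After op 5 (type): buf='foo' undo_depth=1 redo_depth=0
After op 6 (delete): buf='f' undo_depth=2 redo_depth=0
After op 7 (type): buf='fgo' undo_depth=3 redo_depth=0
After op 8 (undo): buf='f' undo_depth=2 redo_depth=1

Answer: 2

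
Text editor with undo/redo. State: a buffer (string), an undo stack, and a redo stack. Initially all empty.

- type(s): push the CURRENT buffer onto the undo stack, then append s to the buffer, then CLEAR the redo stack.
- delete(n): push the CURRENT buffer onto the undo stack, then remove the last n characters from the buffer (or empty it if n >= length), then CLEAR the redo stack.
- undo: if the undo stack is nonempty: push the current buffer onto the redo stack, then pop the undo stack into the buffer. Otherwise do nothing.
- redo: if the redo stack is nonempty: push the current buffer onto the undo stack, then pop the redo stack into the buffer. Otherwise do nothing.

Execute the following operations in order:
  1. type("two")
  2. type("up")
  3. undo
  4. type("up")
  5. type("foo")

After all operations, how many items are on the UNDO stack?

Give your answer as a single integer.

Answer: 3

Derivation:
After op 1 (type): buf='two' undo_depth=1 redo_depth=0
After op 2 (type): buf='twoup' undo_depth=2 redo_depth=0
After op 3 (undo): buf='two' undo_depth=1 redo_depth=1
After op 4 (type): buf='twoup' undo_depth=2 redo_depth=0
After op 5 (type): buf='twoupfoo' undo_depth=3 redo_depth=0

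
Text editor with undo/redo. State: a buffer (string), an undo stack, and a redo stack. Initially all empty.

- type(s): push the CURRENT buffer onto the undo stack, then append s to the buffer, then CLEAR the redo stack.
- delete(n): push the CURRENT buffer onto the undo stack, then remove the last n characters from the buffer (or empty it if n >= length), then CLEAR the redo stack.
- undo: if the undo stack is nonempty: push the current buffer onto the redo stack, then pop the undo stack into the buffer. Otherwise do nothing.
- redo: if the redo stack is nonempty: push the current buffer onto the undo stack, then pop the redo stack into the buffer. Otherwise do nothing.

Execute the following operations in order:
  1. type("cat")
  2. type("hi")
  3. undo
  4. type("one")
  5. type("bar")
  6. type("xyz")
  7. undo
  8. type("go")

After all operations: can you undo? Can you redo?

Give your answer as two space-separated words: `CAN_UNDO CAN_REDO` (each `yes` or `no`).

After op 1 (type): buf='cat' undo_depth=1 redo_depth=0
After op 2 (type): buf='cathi' undo_depth=2 redo_depth=0
After op 3 (undo): buf='cat' undo_depth=1 redo_depth=1
After op 4 (type): buf='catone' undo_depth=2 redo_depth=0
After op 5 (type): buf='catonebar' undo_depth=3 redo_depth=0
After op 6 (type): buf='catonebarxyz' undo_depth=4 redo_depth=0
After op 7 (undo): buf='catonebar' undo_depth=3 redo_depth=1
After op 8 (type): buf='catonebargo' undo_depth=4 redo_depth=0

Answer: yes no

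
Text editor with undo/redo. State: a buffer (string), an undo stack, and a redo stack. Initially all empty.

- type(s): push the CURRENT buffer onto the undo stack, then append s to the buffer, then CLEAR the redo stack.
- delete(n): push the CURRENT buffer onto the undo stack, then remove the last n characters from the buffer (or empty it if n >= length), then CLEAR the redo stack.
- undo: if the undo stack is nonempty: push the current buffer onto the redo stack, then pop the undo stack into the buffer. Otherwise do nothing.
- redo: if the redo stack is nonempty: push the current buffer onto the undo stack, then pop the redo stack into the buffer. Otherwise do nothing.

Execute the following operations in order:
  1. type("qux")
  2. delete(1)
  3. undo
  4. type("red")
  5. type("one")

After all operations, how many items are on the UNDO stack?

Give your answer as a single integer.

After op 1 (type): buf='qux' undo_depth=1 redo_depth=0
After op 2 (delete): buf='qu' undo_depth=2 redo_depth=0
After op 3 (undo): buf='qux' undo_depth=1 redo_depth=1
After op 4 (type): buf='quxred' undo_depth=2 redo_depth=0
After op 5 (type): buf='quxredone' undo_depth=3 redo_depth=0

Answer: 3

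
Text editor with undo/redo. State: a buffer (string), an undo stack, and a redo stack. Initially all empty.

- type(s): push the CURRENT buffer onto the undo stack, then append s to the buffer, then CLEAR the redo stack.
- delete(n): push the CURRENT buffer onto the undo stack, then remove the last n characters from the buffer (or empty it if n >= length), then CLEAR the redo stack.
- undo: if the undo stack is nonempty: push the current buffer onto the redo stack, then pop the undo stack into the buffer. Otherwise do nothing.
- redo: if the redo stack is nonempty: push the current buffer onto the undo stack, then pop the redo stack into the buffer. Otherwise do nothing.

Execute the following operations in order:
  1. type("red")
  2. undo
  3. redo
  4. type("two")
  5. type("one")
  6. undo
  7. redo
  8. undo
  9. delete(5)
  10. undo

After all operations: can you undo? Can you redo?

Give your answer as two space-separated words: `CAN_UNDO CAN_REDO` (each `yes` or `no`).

After op 1 (type): buf='red' undo_depth=1 redo_depth=0
After op 2 (undo): buf='(empty)' undo_depth=0 redo_depth=1
After op 3 (redo): buf='red' undo_depth=1 redo_depth=0
After op 4 (type): buf='redtwo' undo_depth=2 redo_depth=0
After op 5 (type): buf='redtwoone' undo_depth=3 redo_depth=0
After op 6 (undo): buf='redtwo' undo_depth=2 redo_depth=1
After op 7 (redo): buf='redtwoone' undo_depth=3 redo_depth=0
After op 8 (undo): buf='redtwo' undo_depth=2 redo_depth=1
After op 9 (delete): buf='r' undo_depth=3 redo_depth=0
After op 10 (undo): buf='redtwo' undo_depth=2 redo_depth=1

Answer: yes yes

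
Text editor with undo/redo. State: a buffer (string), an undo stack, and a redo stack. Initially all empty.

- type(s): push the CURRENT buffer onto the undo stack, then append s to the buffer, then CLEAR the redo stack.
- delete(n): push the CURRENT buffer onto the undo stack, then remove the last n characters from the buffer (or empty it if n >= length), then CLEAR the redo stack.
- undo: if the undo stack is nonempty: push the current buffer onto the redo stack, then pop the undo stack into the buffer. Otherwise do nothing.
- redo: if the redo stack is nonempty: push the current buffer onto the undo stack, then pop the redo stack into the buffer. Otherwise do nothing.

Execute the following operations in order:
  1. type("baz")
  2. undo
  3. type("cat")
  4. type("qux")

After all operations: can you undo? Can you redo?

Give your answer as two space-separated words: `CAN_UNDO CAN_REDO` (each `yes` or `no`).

After op 1 (type): buf='baz' undo_depth=1 redo_depth=0
After op 2 (undo): buf='(empty)' undo_depth=0 redo_depth=1
After op 3 (type): buf='cat' undo_depth=1 redo_depth=0
After op 4 (type): buf='catqux' undo_depth=2 redo_depth=0

Answer: yes no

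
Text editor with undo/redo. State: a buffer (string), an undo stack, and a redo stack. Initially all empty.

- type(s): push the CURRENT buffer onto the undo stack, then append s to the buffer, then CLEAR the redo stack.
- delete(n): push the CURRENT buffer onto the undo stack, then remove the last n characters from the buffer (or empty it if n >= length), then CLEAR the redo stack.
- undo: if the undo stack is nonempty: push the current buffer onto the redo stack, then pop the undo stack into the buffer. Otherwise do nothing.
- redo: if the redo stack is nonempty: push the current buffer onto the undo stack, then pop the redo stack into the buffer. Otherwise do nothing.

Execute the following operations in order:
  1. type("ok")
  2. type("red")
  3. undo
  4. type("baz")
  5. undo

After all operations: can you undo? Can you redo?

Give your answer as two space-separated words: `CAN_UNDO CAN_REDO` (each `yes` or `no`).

Answer: yes yes

Derivation:
After op 1 (type): buf='ok' undo_depth=1 redo_depth=0
After op 2 (type): buf='okred' undo_depth=2 redo_depth=0
After op 3 (undo): buf='ok' undo_depth=1 redo_depth=1
After op 4 (type): buf='okbaz' undo_depth=2 redo_depth=0
After op 5 (undo): buf='ok' undo_depth=1 redo_depth=1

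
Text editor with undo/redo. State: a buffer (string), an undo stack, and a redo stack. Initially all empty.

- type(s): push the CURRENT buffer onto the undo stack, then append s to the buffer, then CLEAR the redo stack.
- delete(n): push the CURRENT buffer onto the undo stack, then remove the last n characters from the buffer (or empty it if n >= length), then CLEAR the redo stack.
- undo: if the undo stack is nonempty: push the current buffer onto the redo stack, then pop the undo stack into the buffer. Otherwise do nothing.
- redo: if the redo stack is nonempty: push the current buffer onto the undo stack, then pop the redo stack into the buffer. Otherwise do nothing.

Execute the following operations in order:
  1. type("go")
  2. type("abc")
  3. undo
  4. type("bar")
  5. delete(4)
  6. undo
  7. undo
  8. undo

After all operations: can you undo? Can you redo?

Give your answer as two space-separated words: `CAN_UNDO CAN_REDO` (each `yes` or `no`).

Answer: no yes

Derivation:
After op 1 (type): buf='go' undo_depth=1 redo_depth=0
After op 2 (type): buf='goabc' undo_depth=2 redo_depth=0
After op 3 (undo): buf='go' undo_depth=1 redo_depth=1
After op 4 (type): buf='gobar' undo_depth=2 redo_depth=0
After op 5 (delete): buf='g' undo_depth=3 redo_depth=0
After op 6 (undo): buf='gobar' undo_depth=2 redo_depth=1
After op 7 (undo): buf='go' undo_depth=1 redo_depth=2
After op 8 (undo): buf='(empty)' undo_depth=0 redo_depth=3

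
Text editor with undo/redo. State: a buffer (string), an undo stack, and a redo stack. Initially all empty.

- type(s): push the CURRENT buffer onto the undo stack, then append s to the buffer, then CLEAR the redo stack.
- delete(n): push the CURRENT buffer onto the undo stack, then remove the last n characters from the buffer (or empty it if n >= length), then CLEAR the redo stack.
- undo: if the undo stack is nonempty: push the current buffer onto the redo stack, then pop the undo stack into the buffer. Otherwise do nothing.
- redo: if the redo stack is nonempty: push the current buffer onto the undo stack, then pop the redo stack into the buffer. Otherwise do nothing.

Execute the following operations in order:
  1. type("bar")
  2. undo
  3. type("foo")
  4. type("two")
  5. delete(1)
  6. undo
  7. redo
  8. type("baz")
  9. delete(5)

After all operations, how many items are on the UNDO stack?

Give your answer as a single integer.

After op 1 (type): buf='bar' undo_depth=1 redo_depth=0
After op 2 (undo): buf='(empty)' undo_depth=0 redo_depth=1
After op 3 (type): buf='foo' undo_depth=1 redo_depth=0
After op 4 (type): buf='footwo' undo_depth=2 redo_depth=0
After op 5 (delete): buf='footw' undo_depth=3 redo_depth=0
After op 6 (undo): buf='footwo' undo_depth=2 redo_depth=1
After op 7 (redo): buf='footw' undo_depth=3 redo_depth=0
After op 8 (type): buf='footwbaz' undo_depth=4 redo_depth=0
After op 9 (delete): buf='foo' undo_depth=5 redo_depth=0

Answer: 5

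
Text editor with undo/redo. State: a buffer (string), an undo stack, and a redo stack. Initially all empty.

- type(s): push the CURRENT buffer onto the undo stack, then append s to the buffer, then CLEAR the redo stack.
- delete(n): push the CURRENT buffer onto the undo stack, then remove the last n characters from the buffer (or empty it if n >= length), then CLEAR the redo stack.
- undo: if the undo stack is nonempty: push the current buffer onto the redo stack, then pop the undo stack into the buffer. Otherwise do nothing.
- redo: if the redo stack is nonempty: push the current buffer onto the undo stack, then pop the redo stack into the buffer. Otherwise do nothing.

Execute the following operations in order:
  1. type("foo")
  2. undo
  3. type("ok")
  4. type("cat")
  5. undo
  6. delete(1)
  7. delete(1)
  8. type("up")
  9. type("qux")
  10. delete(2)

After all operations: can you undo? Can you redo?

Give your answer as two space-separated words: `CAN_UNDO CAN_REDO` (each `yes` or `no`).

After op 1 (type): buf='foo' undo_depth=1 redo_depth=0
After op 2 (undo): buf='(empty)' undo_depth=0 redo_depth=1
After op 3 (type): buf='ok' undo_depth=1 redo_depth=0
After op 4 (type): buf='okcat' undo_depth=2 redo_depth=0
After op 5 (undo): buf='ok' undo_depth=1 redo_depth=1
After op 6 (delete): buf='o' undo_depth=2 redo_depth=0
After op 7 (delete): buf='(empty)' undo_depth=3 redo_depth=0
After op 8 (type): buf='up' undo_depth=4 redo_depth=0
After op 9 (type): buf='upqux' undo_depth=5 redo_depth=0
After op 10 (delete): buf='upq' undo_depth=6 redo_depth=0

Answer: yes no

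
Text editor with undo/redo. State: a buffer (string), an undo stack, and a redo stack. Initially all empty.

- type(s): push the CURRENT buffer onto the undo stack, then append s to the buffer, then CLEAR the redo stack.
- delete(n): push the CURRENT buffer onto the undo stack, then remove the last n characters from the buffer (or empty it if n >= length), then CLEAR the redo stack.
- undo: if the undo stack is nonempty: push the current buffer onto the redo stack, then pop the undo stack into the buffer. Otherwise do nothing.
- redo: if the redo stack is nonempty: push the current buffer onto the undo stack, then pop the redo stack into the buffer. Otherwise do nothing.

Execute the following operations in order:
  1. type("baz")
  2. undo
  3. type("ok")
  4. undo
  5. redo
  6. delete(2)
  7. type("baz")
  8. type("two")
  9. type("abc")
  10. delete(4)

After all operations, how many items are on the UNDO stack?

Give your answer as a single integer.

After op 1 (type): buf='baz' undo_depth=1 redo_depth=0
After op 2 (undo): buf='(empty)' undo_depth=0 redo_depth=1
After op 3 (type): buf='ok' undo_depth=1 redo_depth=0
After op 4 (undo): buf='(empty)' undo_depth=0 redo_depth=1
After op 5 (redo): buf='ok' undo_depth=1 redo_depth=0
After op 6 (delete): buf='(empty)' undo_depth=2 redo_depth=0
After op 7 (type): buf='baz' undo_depth=3 redo_depth=0
After op 8 (type): buf='baztwo' undo_depth=4 redo_depth=0
After op 9 (type): buf='baztwoabc' undo_depth=5 redo_depth=0
After op 10 (delete): buf='baztw' undo_depth=6 redo_depth=0

Answer: 6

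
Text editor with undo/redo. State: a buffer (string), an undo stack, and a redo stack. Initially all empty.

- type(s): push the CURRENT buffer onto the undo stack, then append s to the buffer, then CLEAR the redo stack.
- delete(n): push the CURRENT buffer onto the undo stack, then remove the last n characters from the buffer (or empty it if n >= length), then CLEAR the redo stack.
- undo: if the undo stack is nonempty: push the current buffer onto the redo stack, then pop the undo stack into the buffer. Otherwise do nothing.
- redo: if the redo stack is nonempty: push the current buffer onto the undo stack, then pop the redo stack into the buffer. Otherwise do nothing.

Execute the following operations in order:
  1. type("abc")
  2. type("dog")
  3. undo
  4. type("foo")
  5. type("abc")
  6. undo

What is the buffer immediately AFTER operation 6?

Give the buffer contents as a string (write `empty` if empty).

Answer: abcfoo

Derivation:
After op 1 (type): buf='abc' undo_depth=1 redo_depth=0
After op 2 (type): buf='abcdog' undo_depth=2 redo_depth=0
After op 3 (undo): buf='abc' undo_depth=1 redo_depth=1
After op 4 (type): buf='abcfoo' undo_depth=2 redo_depth=0
After op 5 (type): buf='abcfooabc' undo_depth=3 redo_depth=0
After op 6 (undo): buf='abcfoo' undo_depth=2 redo_depth=1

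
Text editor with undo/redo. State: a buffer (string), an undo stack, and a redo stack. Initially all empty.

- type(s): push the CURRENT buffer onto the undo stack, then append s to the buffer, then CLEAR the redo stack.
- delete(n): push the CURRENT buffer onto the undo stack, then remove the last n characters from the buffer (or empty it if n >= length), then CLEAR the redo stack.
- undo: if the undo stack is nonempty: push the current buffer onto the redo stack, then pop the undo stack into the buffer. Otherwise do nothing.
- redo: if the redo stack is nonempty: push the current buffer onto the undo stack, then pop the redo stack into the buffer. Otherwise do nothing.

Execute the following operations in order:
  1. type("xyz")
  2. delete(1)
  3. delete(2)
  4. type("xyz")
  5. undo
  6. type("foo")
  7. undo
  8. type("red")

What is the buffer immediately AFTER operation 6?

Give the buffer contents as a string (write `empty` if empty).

After op 1 (type): buf='xyz' undo_depth=1 redo_depth=0
After op 2 (delete): buf='xy' undo_depth=2 redo_depth=0
After op 3 (delete): buf='(empty)' undo_depth=3 redo_depth=0
After op 4 (type): buf='xyz' undo_depth=4 redo_depth=0
After op 5 (undo): buf='(empty)' undo_depth=3 redo_depth=1
After op 6 (type): buf='foo' undo_depth=4 redo_depth=0

Answer: foo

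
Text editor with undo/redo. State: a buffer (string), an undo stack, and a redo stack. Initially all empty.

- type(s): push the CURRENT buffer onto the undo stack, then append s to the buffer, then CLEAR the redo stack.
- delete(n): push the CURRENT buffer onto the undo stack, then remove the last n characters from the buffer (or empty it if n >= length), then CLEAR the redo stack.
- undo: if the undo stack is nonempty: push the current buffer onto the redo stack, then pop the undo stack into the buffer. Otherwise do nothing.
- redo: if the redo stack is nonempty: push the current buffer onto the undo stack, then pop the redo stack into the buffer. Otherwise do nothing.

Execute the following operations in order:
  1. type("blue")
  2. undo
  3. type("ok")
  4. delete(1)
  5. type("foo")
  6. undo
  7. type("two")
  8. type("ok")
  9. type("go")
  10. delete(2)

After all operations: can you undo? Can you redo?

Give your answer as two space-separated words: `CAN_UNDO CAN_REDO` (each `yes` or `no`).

Answer: yes no

Derivation:
After op 1 (type): buf='blue' undo_depth=1 redo_depth=0
After op 2 (undo): buf='(empty)' undo_depth=0 redo_depth=1
After op 3 (type): buf='ok' undo_depth=1 redo_depth=0
After op 4 (delete): buf='o' undo_depth=2 redo_depth=0
After op 5 (type): buf='ofoo' undo_depth=3 redo_depth=0
After op 6 (undo): buf='o' undo_depth=2 redo_depth=1
After op 7 (type): buf='otwo' undo_depth=3 redo_depth=0
After op 8 (type): buf='otwook' undo_depth=4 redo_depth=0
After op 9 (type): buf='otwookgo' undo_depth=5 redo_depth=0
After op 10 (delete): buf='otwook' undo_depth=6 redo_depth=0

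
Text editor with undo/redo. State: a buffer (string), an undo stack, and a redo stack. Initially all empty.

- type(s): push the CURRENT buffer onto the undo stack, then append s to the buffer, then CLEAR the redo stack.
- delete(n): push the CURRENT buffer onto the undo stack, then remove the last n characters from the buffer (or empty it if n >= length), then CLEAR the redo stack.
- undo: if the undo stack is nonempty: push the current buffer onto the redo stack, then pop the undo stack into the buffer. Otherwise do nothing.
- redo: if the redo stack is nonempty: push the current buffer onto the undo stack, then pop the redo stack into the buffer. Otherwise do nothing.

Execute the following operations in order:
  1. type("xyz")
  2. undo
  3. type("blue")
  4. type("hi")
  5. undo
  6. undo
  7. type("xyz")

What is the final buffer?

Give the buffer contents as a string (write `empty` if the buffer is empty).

Answer: xyz

Derivation:
After op 1 (type): buf='xyz' undo_depth=1 redo_depth=0
After op 2 (undo): buf='(empty)' undo_depth=0 redo_depth=1
After op 3 (type): buf='blue' undo_depth=1 redo_depth=0
After op 4 (type): buf='bluehi' undo_depth=2 redo_depth=0
After op 5 (undo): buf='blue' undo_depth=1 redo_depth=1
After op 6 (undo): buf='(empty)' undo_depth=0 redo_depth=2
After op 7 (type): buf='xyz' undo_depth=1 redo_depth=0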